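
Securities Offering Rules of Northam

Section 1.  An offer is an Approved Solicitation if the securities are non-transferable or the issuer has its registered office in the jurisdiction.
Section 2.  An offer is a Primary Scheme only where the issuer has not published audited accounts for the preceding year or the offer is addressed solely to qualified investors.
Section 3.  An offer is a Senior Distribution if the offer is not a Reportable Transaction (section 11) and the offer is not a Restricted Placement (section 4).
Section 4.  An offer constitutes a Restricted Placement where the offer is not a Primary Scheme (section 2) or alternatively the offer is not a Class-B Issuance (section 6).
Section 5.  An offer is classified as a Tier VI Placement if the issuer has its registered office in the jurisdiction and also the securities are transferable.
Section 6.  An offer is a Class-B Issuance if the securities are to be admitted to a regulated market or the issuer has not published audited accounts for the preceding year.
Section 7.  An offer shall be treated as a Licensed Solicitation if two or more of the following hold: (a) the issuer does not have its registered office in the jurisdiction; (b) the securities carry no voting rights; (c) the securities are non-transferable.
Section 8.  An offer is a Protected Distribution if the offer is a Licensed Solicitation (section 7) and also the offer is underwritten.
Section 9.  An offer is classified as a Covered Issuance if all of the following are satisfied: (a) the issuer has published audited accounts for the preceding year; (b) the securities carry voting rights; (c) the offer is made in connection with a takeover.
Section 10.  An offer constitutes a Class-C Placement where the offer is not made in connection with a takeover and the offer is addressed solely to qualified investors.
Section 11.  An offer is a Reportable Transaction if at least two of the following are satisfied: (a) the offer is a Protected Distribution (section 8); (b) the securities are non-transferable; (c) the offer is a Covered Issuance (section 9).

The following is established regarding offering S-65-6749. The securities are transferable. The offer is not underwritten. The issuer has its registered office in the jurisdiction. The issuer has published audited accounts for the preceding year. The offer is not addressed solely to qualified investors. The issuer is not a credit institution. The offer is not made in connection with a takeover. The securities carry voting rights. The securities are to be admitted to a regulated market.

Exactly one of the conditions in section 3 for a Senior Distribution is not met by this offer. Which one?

Restricted Placement

section 7 — Licensed Solicitation: the issuer does not have its registered office in the jurisdiction? no; the securities carry no voting rights? no; the securities are non-transferable? no — 0 of 3 hold (need ≥2) → not satisfied.
section 8 — Protected Distribution: [Licensed Solicitation (section 7)? no] AND [the offer is underwritten? no] → not satisfied.
section 9 — Covered Issuance: [the issuer has published audited accounts for the preceding year? yes] AND [the securities carry voting rights? yes] AND [the offer is made in connection with a takeover? no] → not satisfied.
section 11 — Reportable Transaction: Protected Distribution (section 8)? no; the securities are non-transferable? no; Covered Issuance (section 9)? no — 0 of 3 hold (need ≥2) → not satisfied.
section 2 — Primary Scheme: [the issuer has not published audited accounts for the preceding year? no] OR [the offer is addressed solely to qualified investors? no] → not satisfied.
section 6 — Class-B Issuance: [the securities are to be admitted to a regulated market? yes] OR [the issuer has not published audited accounts for the preceding year? no] → satisfied.
section 4 — Restricted Placement: [not a Primary Scheme (section 2)? yes] OR [not a Class-B Issuance (section 6)? no] → satisfied.
section 3 — Senior Distribution: [not a Reportable Transaction (section 11)? yes] AND [not a Restricted Placement (section 4)? no] → not satisfied.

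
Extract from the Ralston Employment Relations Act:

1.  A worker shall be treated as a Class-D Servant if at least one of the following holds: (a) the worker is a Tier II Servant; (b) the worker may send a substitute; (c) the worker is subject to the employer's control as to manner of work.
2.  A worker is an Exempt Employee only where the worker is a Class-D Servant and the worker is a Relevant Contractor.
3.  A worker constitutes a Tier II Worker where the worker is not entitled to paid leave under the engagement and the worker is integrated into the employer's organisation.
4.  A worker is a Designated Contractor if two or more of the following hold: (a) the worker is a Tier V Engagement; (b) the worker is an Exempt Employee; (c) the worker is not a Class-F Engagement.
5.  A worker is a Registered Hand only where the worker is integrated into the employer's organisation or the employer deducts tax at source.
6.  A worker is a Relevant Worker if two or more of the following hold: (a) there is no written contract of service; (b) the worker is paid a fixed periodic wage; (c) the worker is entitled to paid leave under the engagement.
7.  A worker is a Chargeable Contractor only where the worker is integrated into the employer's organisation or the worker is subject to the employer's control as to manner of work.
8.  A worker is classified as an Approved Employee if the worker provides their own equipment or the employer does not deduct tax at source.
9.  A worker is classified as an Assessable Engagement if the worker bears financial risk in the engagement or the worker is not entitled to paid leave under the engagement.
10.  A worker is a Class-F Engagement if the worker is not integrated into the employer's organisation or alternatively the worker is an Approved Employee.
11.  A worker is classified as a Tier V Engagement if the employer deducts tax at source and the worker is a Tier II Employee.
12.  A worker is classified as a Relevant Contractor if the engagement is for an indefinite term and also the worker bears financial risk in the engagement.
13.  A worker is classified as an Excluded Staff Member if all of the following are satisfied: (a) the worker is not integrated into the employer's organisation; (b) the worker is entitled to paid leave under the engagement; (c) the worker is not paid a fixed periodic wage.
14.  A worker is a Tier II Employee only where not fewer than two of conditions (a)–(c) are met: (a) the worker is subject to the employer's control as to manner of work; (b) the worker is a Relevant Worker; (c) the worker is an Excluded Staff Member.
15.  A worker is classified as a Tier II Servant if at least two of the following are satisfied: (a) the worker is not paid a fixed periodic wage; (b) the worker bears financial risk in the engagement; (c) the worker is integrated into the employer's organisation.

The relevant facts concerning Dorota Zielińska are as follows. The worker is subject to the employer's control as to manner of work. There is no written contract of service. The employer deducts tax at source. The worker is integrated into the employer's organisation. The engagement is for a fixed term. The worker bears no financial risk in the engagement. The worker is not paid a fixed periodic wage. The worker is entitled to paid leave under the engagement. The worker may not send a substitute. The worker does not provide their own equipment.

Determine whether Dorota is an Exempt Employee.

No

paragraph 15 — Tier II Servant: the worker is not paid a fixed periodic wage? yes; the worker bears financial risk in the engagement? no; the worker is integrated into the employer's organisation? yes — 2 of 3 hold (need ≥2) → satisfied.
paragraph 1 — Class-D Servant: [Tier II Servant (paragraph 15)? yes] OR [the worker may send a substitute? no] OR [the worker is subject to the employer's control as to manner of work? yes] → satisfied.
paragraph 12 — Relevant Contractor: [the engagement is for an indefinite term? no] AND [the worker bears financial risk in the engagement? no] → not satisfied.
paragraph 2 — Exempt Employee: [Class-D Servant (paragraph 1)? yes] AND [Relevant Contractor (paragraph 12)? no] → not satisfied.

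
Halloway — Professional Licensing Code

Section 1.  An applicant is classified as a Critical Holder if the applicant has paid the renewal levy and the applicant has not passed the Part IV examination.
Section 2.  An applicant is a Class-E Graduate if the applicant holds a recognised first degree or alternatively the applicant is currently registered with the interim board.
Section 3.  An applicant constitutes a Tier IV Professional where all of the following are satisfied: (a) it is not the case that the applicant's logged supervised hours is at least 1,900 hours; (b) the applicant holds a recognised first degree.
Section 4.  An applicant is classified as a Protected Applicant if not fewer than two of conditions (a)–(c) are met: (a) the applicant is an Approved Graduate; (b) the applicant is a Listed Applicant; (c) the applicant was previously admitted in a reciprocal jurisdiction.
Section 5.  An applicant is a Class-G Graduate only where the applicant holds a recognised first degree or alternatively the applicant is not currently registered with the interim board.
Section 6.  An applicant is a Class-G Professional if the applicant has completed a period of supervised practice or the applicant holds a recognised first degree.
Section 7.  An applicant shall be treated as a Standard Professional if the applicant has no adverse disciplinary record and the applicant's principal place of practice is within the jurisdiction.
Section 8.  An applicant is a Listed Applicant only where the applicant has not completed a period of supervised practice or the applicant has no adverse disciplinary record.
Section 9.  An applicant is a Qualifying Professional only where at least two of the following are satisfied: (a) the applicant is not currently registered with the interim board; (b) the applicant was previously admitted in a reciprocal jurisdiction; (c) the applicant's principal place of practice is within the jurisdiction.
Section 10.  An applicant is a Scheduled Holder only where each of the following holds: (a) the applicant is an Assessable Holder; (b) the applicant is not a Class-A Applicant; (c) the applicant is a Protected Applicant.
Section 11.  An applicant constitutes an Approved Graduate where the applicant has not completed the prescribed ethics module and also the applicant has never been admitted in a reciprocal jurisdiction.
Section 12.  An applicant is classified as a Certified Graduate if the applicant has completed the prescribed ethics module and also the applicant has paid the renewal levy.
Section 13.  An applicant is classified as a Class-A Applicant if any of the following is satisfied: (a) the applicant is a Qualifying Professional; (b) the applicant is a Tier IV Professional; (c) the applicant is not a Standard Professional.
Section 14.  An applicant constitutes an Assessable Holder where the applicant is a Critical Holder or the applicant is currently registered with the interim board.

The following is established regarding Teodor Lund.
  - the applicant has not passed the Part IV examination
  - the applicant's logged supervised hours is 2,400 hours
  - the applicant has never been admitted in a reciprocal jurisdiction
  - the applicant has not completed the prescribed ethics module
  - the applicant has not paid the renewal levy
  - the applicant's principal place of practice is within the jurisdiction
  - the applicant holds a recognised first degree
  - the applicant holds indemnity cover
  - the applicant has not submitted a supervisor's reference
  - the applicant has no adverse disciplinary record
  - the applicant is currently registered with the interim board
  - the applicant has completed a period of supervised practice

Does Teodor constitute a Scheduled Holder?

section 1 — Critical Holder: [the applicant has paid the renewal levy? no] AND [the applicant has not passed the Part IV examination? yes] → not satisfied.
section 14 — Assessable Holder: [Critical Holder (section 1)? no] OR [the applicant is currently registered with the interim board? yes] → satisfied.
section 9 — Qualifying Professional: the applicant is not currently registered with the interim board? no; the applicant was previously admitted in a reciprocal jurisdiction? no; the applicant's principal place of practice is within the jurisdiction? yes — 1 of 3 hold (need ≥2) → not satisfied.
section 3 — Tier IV Professional: [applicant's logged supervised hours: 2,400 hours ≥ 1,900 hours? yes, so negated condition no] AND [the applicant holds a recognised first degree? yes] → not satisfied.
section 7 — Standard Professional: [the applicant has no adverse disciplinary record? yes] AND [the applicant's principal place of practice is within the jurisdiction? yes] → satisfied.
section 13 — Class-A Applicant: [Qualifying Professional (section 9)? no] OR [Tier IV Professional (section 3)? no] OR [not a Standard Professional (section 7)? no] → not satisfied.
section 11 — Approved Graduate: [the applicant has not completed the prescribed ethics module? yes] AND [the applicant has never been admitted in a reciprocal jurisdiction? yes] → satisfied.
section 8 — Listed Applicant: [the applicant has not completed a period of supervised practice? no] OR [the applicant has no adverse disciplinary record? yes] → satisfied.
section 4 — Protected Applicant: Approved Graduate (section 11)? yes; Listed Applicant (section 8)? yes; the applicant was previously admitted in a reciprocal jurisdiction? no — 2 of 3 hold (need ≥2) → satisfied.
section 10 — Scheduled Holder: [Assessable Holder (section 14)? yes] AND [not a Class-A Applicant (section 13)? yes] AND [Protected Applicant (section 4)? yes] → satisfied.

Yes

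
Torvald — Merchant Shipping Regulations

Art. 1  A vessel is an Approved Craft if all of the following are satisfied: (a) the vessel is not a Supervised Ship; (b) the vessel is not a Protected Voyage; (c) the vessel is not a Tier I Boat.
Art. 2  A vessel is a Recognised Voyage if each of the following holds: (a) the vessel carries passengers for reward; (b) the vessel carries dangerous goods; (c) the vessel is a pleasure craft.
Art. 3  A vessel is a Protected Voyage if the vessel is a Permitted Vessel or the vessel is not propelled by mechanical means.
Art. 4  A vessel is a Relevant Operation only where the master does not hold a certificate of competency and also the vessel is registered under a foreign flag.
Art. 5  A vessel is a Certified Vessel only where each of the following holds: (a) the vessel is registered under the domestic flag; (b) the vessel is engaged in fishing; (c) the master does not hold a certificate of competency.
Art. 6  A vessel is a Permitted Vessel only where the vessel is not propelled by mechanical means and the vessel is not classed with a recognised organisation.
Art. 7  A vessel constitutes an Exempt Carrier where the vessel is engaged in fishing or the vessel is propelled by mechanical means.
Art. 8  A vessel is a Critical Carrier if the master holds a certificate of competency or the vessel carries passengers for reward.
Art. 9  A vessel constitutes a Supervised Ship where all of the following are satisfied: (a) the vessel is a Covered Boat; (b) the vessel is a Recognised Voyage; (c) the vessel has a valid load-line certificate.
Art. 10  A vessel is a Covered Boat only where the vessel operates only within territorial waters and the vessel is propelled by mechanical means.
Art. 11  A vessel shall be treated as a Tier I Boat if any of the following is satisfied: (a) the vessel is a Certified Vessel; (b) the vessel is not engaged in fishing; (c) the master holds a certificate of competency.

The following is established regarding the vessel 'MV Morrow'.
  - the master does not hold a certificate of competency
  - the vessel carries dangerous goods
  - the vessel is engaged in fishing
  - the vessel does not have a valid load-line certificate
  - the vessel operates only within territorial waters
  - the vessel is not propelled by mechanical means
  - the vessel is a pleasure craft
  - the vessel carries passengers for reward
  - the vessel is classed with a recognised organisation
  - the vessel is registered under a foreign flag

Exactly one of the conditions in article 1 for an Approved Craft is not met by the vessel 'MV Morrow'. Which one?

Protected Voyage

Under article 10: the vessel operates only within territorial waters? yes; and the vessel is propelled by mechanical means? no. So the vessel is not a Covered Boat.
Under article 2: the vessel carries passengers for reward? yes; and the vessel carries dangerous goods? yes; and the vessel is a pleasure craft? yes. So the vessel is a Recognised Voyage.
Under article 9: Covered Boat (article 10)? no; and Recognised Voyage (article 2)? yes; and the vessel has a valid load-line certificate? no. So the vessel is not a Supervised Ship.
Under article 6: the vessel is not propelled by mechanical means? yes; and the vessel is not classed with a recognised organisation? no. So the vessel is not a Permitted Vessel.
Under article 3: Permitted Vessel (article 6)? no; or the vessel is not propelled by mechanical means? yes. So the vessel is a Protected Voyage.
Under article 5: the vessel is registered under the domestic flag? no; and the vessel is engaged in fishing? yes; and the master does not hold a certificate of competency? yes. So the vessel is not a Certified Vessel.
Under article 11: Certified Vessel (article 5)? no; or the vessel is not engaged in fishing? no; or the master holds a certificate of competency? no. So the vessel is not a Tier I Boat.
Under article 1: not a Supervised Ship (article 9)? yes; and not a Protected Voyage (article 3)? no; and not a Tier I Boat (article 11)? yes. So the vessel is not an Approved Craft.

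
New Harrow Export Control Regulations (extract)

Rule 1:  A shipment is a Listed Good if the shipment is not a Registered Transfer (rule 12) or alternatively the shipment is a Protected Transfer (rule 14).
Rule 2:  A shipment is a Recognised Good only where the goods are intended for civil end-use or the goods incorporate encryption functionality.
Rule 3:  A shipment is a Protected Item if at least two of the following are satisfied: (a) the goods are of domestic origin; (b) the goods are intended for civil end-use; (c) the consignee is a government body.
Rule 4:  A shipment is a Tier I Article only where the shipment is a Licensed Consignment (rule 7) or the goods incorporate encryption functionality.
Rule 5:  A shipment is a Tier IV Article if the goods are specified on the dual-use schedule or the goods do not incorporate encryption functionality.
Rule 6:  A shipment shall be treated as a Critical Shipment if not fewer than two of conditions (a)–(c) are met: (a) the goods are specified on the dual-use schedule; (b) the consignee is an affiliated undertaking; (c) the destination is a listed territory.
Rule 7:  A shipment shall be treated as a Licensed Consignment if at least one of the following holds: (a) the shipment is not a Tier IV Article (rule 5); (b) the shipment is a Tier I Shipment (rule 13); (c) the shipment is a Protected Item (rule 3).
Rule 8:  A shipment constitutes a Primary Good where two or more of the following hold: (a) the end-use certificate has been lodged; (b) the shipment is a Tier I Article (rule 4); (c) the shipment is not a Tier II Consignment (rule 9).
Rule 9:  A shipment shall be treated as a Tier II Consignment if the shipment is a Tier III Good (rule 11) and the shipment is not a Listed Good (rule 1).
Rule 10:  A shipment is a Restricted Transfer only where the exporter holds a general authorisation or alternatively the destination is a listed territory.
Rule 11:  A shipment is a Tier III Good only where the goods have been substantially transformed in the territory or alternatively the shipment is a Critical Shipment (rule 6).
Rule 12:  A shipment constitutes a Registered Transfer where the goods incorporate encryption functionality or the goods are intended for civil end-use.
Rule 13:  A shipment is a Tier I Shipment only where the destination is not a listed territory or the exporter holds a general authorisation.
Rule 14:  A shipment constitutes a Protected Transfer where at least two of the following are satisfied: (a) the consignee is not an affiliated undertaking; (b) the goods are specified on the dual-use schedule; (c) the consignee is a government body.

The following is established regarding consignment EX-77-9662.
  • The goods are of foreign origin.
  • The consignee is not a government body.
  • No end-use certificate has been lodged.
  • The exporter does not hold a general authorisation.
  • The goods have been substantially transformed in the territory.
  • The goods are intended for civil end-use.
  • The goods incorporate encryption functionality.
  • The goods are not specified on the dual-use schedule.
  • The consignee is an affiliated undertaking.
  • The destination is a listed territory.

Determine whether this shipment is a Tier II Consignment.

rule 6 — Critical Shipment: the goods are specified on the dual-use schedule? no; the consignee is an affiliated undertaking? yes; the destination is a listed territory? yes — 2 of 3 hold (need ≥2) → satisfied.
rule 11 — Tier III Good: [the goods have been substantially transformed in the territory? yes] OR [Critical Shipment (rule 6)? yes] → satisfied.
rule 12 — Registered Transfer: [the goods incorporate encryption functionality? yes] OR [the goods are intended for civil end-use? yes] → satisfied.
rule 14 — Protected Transfer: the consignee is not an affiliated undertaking? no; the goods are specified on the dual-use schedule? no; the consignee is a government body? no — 0 of 3 hold (need ≥2) → not satisfied.
rule 1 — Listed Good: [not a Registered Transfer (rule 12)? no] OR [Protected Transfer (rule 14)? no] → not satisfied.
rule 9 — Tier II Consignment: [Tier III Good (rule 11)? yes] AND [not a Listed Good (rule 1)? yes] → satisfied.

Yes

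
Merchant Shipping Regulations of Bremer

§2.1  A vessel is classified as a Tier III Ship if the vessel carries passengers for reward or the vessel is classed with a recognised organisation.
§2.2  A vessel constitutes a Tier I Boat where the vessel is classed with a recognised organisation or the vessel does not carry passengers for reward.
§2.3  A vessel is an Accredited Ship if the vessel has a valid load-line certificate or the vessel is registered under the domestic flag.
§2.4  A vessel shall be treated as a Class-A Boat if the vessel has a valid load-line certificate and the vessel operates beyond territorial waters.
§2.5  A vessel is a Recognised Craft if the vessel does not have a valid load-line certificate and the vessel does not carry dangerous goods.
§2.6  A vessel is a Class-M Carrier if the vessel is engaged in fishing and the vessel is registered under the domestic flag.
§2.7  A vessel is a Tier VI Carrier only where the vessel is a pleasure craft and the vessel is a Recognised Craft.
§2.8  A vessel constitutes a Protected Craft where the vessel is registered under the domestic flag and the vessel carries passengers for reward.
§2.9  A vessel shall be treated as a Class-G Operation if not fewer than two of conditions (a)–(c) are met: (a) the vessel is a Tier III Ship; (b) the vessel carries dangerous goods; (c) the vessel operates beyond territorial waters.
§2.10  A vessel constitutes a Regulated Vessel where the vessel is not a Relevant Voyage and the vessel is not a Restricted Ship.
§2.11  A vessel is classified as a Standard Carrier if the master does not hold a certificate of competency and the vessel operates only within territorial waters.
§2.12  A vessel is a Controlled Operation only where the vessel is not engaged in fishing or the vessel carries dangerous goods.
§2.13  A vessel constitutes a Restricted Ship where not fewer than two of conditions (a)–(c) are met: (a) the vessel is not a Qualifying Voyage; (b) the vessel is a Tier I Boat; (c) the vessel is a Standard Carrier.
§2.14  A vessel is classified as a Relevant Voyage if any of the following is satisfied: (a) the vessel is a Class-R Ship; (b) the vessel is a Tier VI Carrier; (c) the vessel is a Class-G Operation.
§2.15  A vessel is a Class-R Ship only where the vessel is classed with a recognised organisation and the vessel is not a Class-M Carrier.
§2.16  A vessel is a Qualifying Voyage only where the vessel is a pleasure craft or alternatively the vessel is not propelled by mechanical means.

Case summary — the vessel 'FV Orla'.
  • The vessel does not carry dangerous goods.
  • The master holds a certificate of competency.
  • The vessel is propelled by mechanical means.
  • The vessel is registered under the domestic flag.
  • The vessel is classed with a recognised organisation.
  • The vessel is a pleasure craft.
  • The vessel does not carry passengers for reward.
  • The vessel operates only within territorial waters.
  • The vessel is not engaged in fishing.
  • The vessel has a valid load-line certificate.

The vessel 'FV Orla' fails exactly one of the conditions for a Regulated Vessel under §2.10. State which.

Relevant Voyage

§2.6 — Class-M Carrier: [the vessel is engaged in fishing? no] AND [the vessel is registered under the domestic flag? yes] → not satisfied.
§2.15 — Class-R Ship: [the vessel is classed with a recognised organisation? yes] AND [not a Class-M Carrier (§2.6)? yes] → satisfied.
§2.5 — Recognised Craft: [the vessel does not have a valid load-line certificate? no] AND [the vessel does not carry dangerous goods? yes] → not satisfied.
§2.7 — Tier VI Carrier: [the vessel is a pleasure craft? yes] AND [Recognised Craft (§2.5)? no] → not satisfied.
§2.1 — Tier III Ship: [the vessel carries passengers for reward? no] OR [the vessel is classed with a recognised organisation? yes] → satisfied.
§2.9 — Class-G Operation: Tier III Ship (§2.1)? yes; the vessel carries dangerous goods? no; the vessel operates beyond territorial waters? no — 1 of 3 hold (need ≥2) → not satisfied.
§2.14 — Relevant Voyage: [Class-R Ship (§2.15)? yes] OR [Tier VI Carrier (§2.7)? no] OR [Class-G Operation (§2.9)? no] → satisfied.
§2.16 — Qualifying Voyage: [the vessel is a pleasure craft? yes] OR [the vessel is not propelled by mechanical means? no] → satisfied.
§2.2 — Tier I Boat: [the vessel is classed with a recognised organisation? yes] OR [the vessel does not carry passengers for reward? yes] → satisfied.
§2.11 — Standard Carrier: [the master does not hold a certificate of competency? no] AND [the vessel operates only within territorial waters? yes] → not satisfied.
§2.13 — Restricted Ship: not a Qualifying Voyage (§2.16)? no; Tier I Boat (§2.2)? yes; Standard Carrier (§2.11)? no — 1 of 3 hold (need ≥2) → not satisfied.
§2.10 — Regulated Vessel: [not a Relevant Voyage (§2.14)? no] AND [not a Restricted Ship (§2.13)? yes] → not satisfied.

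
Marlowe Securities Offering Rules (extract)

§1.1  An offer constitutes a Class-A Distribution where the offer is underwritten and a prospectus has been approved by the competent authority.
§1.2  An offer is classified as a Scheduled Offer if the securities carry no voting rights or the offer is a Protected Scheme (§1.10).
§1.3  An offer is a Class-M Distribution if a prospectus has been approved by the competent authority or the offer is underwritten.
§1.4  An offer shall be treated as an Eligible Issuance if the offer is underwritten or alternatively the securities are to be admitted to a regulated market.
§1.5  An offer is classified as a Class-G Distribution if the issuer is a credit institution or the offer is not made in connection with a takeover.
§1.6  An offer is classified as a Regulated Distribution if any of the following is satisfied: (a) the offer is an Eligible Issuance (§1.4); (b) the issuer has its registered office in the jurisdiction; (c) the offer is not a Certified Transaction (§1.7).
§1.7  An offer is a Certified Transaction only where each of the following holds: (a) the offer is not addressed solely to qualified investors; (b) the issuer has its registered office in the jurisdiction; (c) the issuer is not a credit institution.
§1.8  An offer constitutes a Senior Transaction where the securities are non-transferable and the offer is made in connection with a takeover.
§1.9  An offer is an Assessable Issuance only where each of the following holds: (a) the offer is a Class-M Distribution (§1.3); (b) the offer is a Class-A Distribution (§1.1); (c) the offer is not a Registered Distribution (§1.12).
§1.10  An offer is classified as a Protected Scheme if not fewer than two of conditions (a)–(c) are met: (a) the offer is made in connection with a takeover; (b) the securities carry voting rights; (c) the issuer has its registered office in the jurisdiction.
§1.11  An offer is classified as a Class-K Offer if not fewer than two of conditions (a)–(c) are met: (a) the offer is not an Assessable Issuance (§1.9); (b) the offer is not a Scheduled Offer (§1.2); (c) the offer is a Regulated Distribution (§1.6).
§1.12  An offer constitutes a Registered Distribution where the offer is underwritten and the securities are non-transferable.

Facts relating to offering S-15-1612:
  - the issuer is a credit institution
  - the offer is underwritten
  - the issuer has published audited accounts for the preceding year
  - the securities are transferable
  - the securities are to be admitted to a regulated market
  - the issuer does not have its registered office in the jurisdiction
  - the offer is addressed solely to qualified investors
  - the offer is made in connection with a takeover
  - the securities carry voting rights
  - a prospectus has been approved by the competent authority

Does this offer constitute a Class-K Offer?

§1.3 — Class-M Distribution: [a prospectus has been approved by the competent authority? yes] OR [the offer is underwritten? yes] → satisfied.
§1.1 — Class-A Distribution: [the offer is underwritten? yes] AND [a prospectus has been approved by the competent authority? yes] → satisfied.
§1.12 — Registered Distribution: [the offer is underwritten? yes] AND [the securities are non-transferable? no] → not satisfied.
§1.9 — Assessable Issuance: [Class-M Distribution (§1.3)? yes] AND [Class-A Distribution (§1.1)? yes] AND [not a Registered Distribution (§1.12)? yes] → satisfied.
§1.10 — Protected Scheme: the offer is made in connection with a takeover? yes; the securities carry voting rights? yes; the issuer has its registered office in the jurisdiction? no — 2 of 3 hold (need ≥2) → satisfied.
§1.2 — Scheduled Offer: [the securities carry no voting rights? no] OR [Protected Scheme (§1.10)? yes] → satisfied.
§1.4 — Eligible Issuance: [the offer is underwritten? yes] OR [the securities are to be admitted to a regulated market? yes] → satisfied.
§1.7 — Certified Transaction: [the offer is not addressed solely to qualified investors? no] AND [the issuer has its registered office in the jurisdiction? no] AND [the issuer is not a credit institution? no] → not satisfied.
§1.6 — Regulated Distribution: [Eligible Issuance (§1.4)? yes] OR [the issuer has its registered office in the jurisdiction? no] OR [not a Certified Transaction (§1.7)? yes] → satisfied.
§1.11 — Class-K Offer: not an Assessable Issuance (§1.9)? no; not a Scheduled Offer (§1.2)? no; Regulated Distribution (§1.6)? yes — 1 of 3 hold (need ≥2) → not satisfied.

No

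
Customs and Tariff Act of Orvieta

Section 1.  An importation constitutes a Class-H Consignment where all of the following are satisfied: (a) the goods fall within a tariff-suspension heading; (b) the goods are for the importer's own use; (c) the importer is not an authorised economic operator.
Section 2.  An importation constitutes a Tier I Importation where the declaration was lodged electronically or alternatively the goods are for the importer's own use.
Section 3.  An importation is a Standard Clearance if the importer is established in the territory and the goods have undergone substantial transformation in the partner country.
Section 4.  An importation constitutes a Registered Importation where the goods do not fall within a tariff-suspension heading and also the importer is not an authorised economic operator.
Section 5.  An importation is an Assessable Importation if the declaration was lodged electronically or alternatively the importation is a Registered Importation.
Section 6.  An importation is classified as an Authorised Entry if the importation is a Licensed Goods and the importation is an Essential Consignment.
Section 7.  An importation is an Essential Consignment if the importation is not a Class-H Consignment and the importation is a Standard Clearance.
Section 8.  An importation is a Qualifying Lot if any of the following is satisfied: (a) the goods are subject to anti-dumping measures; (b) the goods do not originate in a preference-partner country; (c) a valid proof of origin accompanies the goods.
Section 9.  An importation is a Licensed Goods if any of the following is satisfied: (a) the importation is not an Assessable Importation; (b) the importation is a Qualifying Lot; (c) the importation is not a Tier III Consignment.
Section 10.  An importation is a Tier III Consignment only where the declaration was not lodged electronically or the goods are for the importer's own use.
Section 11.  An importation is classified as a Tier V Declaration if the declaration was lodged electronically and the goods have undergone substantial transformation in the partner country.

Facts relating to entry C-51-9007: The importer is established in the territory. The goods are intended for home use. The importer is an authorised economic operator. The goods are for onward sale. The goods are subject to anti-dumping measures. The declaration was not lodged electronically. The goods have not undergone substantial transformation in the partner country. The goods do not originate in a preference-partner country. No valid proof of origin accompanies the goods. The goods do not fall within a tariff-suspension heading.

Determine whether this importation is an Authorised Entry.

section 4 — Registered Importation: [the goods do not fall within a tariff-suspension heading? yes] AND [the importer is not an authorised economic operator? no] → not satisfied.
section 5 — Assessable Importation: [the declaration was lodged electronically? no] OR [Registered Importation (section 4)? no] → not satisfied.
section 8 — Qualifying Lot: [the goods are subject to anti-dumping measures? yes] OR [the goods do not originate in a preference-partner country? yes] OR [a valid proof of origin accompanies the goods? no] → satisfied.
section 10 — Tier III Consignment: [the declaration was not lodged electronically? yes] OR [the goods are for the importer's own use? no] → satisfied.
section 9 — Licensed Goods: [not an Assessable Importation (section 5)? yes] OR [Qualifying Lot (section 8)? yes] OR [not a Tier III Consignment (section 10)? no] → satisfied.
section 1 — Class-H Consignment: [the goods fall within a tariff-suspension heading? no] AND [the goods are for the importer's own use? no] AND [the importer is not an authorised economic operator? no] → not satisfied.
section 3 — Standard Clearance: [the importer is established in the territory? yes] AND [the goods have undergone substantial transformation in the partner country? no] → not satisfied.
section 7 — Essential Consignment: [not a Class-H Consignment (section 1)? yes] AND [Standard Clearance (section 3)? no] → not satisfied.
section 6 — Authorised Entry: [Licensed Goods (section 9)? yes] AND [Essential Consignment (section 7)? no] → not satisfied.

No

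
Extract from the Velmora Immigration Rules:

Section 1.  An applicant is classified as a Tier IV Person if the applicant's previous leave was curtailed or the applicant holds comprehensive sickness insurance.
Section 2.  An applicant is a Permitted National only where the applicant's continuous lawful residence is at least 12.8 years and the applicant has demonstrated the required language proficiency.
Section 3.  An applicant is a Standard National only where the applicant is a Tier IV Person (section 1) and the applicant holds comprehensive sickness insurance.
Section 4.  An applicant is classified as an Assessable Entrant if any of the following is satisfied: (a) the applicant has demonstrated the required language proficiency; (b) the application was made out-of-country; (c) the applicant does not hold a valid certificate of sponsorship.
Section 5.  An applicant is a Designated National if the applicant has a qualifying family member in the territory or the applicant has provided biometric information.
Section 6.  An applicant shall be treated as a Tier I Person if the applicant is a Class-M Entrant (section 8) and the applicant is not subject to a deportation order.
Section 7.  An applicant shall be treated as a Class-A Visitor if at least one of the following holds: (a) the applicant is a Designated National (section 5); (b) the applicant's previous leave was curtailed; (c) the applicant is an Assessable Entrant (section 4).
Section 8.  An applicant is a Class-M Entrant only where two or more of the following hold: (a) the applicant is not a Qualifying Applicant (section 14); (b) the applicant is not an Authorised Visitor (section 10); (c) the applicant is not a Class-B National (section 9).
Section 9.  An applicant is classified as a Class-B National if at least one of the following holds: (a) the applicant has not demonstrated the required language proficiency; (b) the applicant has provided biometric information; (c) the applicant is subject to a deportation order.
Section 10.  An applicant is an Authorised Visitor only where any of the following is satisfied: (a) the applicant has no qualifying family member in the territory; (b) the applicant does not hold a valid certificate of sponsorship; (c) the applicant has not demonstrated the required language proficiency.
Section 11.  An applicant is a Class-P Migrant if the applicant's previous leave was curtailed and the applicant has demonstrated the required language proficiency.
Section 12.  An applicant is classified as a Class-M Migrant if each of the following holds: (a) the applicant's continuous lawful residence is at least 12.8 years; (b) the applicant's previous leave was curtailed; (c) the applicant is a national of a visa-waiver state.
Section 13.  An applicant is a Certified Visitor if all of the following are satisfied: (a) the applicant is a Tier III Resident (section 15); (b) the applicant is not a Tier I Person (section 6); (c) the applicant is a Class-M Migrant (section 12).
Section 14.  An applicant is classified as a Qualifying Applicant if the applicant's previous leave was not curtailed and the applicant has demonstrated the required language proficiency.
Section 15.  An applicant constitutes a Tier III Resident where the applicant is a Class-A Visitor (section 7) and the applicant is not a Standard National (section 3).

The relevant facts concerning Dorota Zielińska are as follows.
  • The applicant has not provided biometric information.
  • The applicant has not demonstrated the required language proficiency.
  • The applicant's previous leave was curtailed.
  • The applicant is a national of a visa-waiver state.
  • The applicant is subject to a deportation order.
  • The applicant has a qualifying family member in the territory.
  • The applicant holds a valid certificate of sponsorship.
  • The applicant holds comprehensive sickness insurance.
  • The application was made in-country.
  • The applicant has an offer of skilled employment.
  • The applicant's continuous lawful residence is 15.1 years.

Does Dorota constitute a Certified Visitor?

Under section 5: the applicant has a qualifying family member in the territory? yes; or the applicant has provided biometric information? no. So the applicant is a Designated National.
Under section 4: the applicant has demonstrated the required language proficiency? no; or the application was made out-of-country? no; or the applicant does not hold a valid certificate of sponsorship? no. So the applicant is not an Assessable Entrant.
Under section 7: Designated National (section 5)? yes; or the applicant's previous leave was curtailed? yes; or Assessable Entrant (section 4)? no. So the applicant is a Class-A Visitor.
Under section 1: the applicant's previous leave was curtailed? yes; or the applicant holds comprehensive sickness insurance? yes. So the applicant is a Tier IV Person.
Under section 3: Tier IV Person (section 1)? yes; and the applicant holds comprehensive sickness insurance? yes. So the applicant is a Standard National.
Under section 15: Class-A Visitor (section 7)? yes; and not a Standard National (section 3)? no. So the applicant is not a Tier III Resident.
Under section 14: the applicant's previous leave was not curtailed? no; and the applicant has demonstrated the required language proficiency? no. So the applicant is not a Qualifying Applicant.
Under section 10: the applicant has no qualifying family member in the territory? no; or the applicant does not hold a valid certificate of sponsorship? no; or the applicant has not demonstrated the required language proficiency? yes. So the applicant is an Authorised Visitor.
Under section 9: the applicant has not demonstrated the required language proficiency? yes; or the applicant has provided biometric information? no; or the applicant is subject to a deportation order? yes. So the applicant is a Class-B National.
Under section 8: not a Qualifying Applicant (section 14)? yes; not an Authorised Visitor (section 10)? no; not a Class-B National (section 9)? no — 1 of 3 hold (need ≥2) → not satisfied.
Under section 6: Class-M Entrant (section 8)? no; and the applicant is not subject to a deportation order? no. So the applicant is not a Tier I Person.
Under section 12: applicant's continuous lawful residence: 15.1 years ≥ 12.8 years? yes; and the applicant's previous leave was curtailed? yes; and the applicant is a national of a visa-waiver state? yes. So the applicant is a Class-M Migrant.
Under section 13: Tier III Resident (section 15)? no; and not a Tier I Person (section 6)? yes; and Class-M Migrant (section 12)? yes. So the applicant is not a Certified Visitor.

No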